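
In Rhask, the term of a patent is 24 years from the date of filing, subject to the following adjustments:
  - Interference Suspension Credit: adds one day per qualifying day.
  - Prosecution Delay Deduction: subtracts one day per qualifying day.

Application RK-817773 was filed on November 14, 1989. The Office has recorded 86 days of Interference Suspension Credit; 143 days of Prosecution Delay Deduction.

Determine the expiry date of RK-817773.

Base term: filing date + 24 years → 14 November 2013.
Interference Suspension Credit: +86 days → 8 February 2014.
Prosecution Delay Deduction: −143 days → 18 September 2013.

2013-09-18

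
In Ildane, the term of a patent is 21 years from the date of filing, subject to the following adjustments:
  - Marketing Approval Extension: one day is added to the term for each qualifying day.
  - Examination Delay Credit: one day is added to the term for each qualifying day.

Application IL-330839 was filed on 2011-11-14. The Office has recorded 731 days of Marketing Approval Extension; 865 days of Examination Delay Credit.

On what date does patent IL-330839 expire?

Base term: filing date + 21 years → 14 November 2032.
Marketing Approval Extension: +731 days → 15 November 2034.
Examination Delay Credit: +865 days → 29 March 2037.

March 29, 2037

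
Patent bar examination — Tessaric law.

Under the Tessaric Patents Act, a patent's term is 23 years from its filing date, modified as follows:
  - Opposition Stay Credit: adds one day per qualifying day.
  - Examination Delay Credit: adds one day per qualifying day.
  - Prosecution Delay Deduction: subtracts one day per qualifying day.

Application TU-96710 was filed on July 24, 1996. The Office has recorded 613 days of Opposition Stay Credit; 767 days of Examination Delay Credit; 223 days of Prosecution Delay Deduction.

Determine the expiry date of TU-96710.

Base term: filing date + 23 years → 24 July 2019.
Opposition Stay Credit: +613 days → 28 March 2021.
Examination Delay Credit: +767 days → 4 May 2023.
Prosecution Delay Deduction: −223 days → 23 September 2022.

September 23, 2022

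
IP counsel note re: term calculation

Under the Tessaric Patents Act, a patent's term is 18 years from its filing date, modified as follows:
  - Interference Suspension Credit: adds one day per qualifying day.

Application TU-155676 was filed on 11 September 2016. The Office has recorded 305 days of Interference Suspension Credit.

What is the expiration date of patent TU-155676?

July 13, 2035

Base term: filing date + 18 years → 11 September 2034.
Interference Suspension Credit: +305 days → 13 July 2035.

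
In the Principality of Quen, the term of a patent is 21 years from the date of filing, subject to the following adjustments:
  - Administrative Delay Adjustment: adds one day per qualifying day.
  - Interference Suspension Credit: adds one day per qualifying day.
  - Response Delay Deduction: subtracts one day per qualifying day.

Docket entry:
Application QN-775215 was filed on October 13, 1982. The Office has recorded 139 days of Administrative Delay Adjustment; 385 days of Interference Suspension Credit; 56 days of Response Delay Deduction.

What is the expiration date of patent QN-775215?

Base term: filing date + 21 years → 13 October 2003.
Administrative Delay Adjustment: +139 days → 29 February 2004.
Interference Suspension Credit: +385 days → 20 March 2005.
Response Delay Deduction: −56 days → 23 January 2005.

January 23, 2005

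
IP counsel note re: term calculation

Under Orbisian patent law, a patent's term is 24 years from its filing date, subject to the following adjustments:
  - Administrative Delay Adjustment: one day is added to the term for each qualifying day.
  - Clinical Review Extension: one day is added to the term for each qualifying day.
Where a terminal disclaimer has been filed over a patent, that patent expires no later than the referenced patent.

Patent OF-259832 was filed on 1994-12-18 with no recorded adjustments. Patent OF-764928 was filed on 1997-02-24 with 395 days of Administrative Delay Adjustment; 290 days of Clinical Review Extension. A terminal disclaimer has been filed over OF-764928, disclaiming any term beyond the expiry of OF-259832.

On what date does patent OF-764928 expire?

Natural term of OF-764928:
  Base: filing + 24 years → 24 February 2021.
  Administrative Delay Adjustment: +395 days → 26 March 2022.
  Clinical Review Extension: +290 days → 10 January 2023.
Expiry of referenced patent OF-259832:
  Base: filing + 24 years → 18 December 2018.
Terminal disclaimer: OF-764928 expires on the earlier of 10 January 2023 and 18 December 2018.

December 18, 2018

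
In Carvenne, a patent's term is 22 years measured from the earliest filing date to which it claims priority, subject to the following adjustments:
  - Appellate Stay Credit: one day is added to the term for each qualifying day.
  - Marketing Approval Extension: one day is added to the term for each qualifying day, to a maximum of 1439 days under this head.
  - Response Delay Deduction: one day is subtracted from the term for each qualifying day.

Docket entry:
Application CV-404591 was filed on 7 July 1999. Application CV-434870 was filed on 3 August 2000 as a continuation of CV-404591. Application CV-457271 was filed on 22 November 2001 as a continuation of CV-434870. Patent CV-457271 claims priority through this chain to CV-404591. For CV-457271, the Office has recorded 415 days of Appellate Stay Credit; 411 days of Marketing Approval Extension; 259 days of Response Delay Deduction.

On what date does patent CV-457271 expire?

2023-01-25

Earliest priority filing: 7 July 1999.
Base term: 7 July 1999 + 22 years → 7 July 2021.
Appellate Stay Credit: +415 days → 26 August 2022.
Marketing Approval Extension: 411 days (within the 1439-day cap) → +411 days → 11 October 2023.
Response Delay Deduction: −259 days → 25 January 2023.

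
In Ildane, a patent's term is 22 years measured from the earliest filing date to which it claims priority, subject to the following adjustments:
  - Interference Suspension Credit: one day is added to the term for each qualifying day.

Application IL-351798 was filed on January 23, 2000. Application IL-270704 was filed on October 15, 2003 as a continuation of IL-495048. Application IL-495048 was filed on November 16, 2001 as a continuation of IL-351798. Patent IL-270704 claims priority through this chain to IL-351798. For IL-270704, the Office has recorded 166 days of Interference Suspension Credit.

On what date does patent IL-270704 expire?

Earliest priority filing: 23 January 2000.
Base term: 23 January 2000 + 22 years → 23 January 2022.
Interference Suspension Credit: +166 days → 8 July 2022.

July 8, 2022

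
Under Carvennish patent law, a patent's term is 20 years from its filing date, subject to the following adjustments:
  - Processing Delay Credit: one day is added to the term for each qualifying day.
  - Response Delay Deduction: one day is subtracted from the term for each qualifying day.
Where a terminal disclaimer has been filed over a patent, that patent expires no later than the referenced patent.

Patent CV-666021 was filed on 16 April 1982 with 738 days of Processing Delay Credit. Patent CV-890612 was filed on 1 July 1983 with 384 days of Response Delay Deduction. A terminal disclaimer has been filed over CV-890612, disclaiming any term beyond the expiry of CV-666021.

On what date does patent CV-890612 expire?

Natural term of CV-890612:
  Base: filing + 20 years → 1 July 2003.
  Response Delay Deduction: −384 days → 12 June 2002.
Expiry of referenced patent CV-666021:
  Base: filing + 20 years → 16 April 2002.
  Processing Delay Credit: +738 days → 23 April 2004.
Terminal disclaimer: CV-890612 expires on the earlier of 12 June 2002 and 23 April 2004.

June 12, 2002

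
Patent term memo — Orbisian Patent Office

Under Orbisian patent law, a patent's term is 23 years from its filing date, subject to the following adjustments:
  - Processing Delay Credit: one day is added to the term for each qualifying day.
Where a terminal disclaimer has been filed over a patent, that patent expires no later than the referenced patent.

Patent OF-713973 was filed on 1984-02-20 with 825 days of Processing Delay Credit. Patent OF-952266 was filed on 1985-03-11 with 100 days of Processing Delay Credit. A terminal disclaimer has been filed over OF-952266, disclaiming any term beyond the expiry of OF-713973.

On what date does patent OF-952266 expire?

Natural term of OF-952266:
  Base: filing + 23 years → 11 March 2008.
  Processing Delay Credit: +100 days → 19 June 2008.
Expiry of referenced patent OF-713973:
  Base: filing + 23 years → 20 February 2007.
  Processing Delay Credit: +825 days → 25 May 2009.
Terminal disclaimer: OF-952266 expires on the earlier of 19 June 2008 and 25 May 2009.

June 19, 2008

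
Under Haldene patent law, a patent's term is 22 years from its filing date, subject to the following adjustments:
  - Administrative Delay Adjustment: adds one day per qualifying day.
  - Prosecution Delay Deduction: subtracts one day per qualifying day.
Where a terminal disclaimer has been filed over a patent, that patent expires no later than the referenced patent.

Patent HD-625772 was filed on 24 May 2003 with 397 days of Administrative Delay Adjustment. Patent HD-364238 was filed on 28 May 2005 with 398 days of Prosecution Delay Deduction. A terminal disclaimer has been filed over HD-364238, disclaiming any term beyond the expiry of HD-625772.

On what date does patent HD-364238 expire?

April 25, 2026

Natural term of HD-364238:
  Base: filing + 22 years → 28 May 2027.
  Prosecution Delay Deduction: −398 days → 25 April 2026.
Expiry of referenced patent HD-625772:
  Base: filing + 22 years → 24 May 2025.
  Administrative Delay Adjustment: +397 days → 25 June 2026.
Terminal disclaimer: HD-364238 expires on the earlier of 25 April 2026 and 25 June 2026.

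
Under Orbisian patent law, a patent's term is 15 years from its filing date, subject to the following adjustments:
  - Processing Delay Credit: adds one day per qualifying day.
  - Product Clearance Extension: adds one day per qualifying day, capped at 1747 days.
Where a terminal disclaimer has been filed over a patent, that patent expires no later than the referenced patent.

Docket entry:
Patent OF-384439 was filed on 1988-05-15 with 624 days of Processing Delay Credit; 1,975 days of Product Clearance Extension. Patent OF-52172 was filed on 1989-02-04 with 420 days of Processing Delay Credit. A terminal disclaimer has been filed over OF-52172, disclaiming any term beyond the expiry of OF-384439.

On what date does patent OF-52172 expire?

Natural term of OF-52172:
  Base: filing + 15 years → 4 February 2004.
  Processing Delay Credit: +420 days → 30 March 2005.
Expiry of referenced patent OF-384439:
  Base: filing + 15 years → 15 May 2003.
  Processing Delay Credit: +624 days → 28 January 2005.
  Product Clearance Extension: 1975 days claimed exceeds the 1747-day cap, so +1747 days → 10 November 2009.
Terminal disclaimer: OF-52172 expires on the earlier of 30 March 2005 and 10 November 2009.

2005-03-30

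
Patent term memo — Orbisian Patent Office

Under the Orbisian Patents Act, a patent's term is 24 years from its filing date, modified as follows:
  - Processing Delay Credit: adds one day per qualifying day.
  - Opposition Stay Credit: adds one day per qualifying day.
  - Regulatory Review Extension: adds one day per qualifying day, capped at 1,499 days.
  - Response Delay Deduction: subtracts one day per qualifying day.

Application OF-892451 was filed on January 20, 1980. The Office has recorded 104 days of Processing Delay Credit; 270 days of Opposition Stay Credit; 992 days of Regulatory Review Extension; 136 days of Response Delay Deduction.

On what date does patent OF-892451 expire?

Base term: filing date + 24 years → 20 January 2004.
Processing Delay Credit: +104 days → 3 May 2004.
Opposition Stay Credit: +270 days → 28 January 2005.
Regulatory Review Extension: 992 days (within the 1499-day cap) → +992 days → 17 October 2007.
Response Delay Deduction: −136 days → 3 June 2007.

2007-06-03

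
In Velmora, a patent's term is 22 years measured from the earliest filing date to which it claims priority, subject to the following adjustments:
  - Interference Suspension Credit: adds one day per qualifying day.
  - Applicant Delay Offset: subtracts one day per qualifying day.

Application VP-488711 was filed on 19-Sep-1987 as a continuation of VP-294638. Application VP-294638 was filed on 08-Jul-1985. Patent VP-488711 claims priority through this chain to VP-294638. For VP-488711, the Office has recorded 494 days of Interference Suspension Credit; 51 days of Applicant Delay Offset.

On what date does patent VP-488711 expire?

September 23, 2008

Earliest priority filing: 8 July 1985.
Base term: 8 July 1985 + 22 years → 8 July 2007.
Interference Suspension Credit: +494 days → 13 November 2008.
Applicant Delay Offset: −51 days → 23 September 2008.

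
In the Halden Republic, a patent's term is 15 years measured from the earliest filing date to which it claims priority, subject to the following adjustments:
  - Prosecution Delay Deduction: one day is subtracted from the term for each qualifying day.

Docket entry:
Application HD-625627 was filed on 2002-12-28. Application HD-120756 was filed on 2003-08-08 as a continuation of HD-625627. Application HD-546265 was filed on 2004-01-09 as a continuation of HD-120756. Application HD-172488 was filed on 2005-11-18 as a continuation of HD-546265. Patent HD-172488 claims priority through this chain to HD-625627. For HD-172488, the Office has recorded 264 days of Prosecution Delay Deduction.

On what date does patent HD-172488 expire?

Earliest priority filing: 28 December 2002.
Base term: 28 December 2002 + 15 years → 28 December 2017.
Prosecution Delay Deduction: −264 days → 8 April 2017.

April 8, 2017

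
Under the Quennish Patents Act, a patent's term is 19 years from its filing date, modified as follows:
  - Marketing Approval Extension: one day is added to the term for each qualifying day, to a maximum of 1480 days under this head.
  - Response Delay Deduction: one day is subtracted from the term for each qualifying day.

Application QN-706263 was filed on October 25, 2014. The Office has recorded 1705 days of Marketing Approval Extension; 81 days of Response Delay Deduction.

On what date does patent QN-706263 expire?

2037-08-24

Base term: filing date + 19 years → 25 October 2033.
Marketing Approval Extension: 1705 days claimed exceeds the 1480-day cap, so +1480 days → 13 November 2037.
Response Delay Deduction: −81 days → 24 August 2037.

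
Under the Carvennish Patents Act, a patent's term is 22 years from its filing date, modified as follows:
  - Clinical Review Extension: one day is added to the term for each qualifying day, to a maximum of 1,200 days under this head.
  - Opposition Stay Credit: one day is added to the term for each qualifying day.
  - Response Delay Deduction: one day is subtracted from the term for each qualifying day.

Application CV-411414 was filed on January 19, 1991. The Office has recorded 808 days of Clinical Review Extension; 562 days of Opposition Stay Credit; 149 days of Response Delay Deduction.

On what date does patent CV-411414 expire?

May 24, 2016

Base term: filing date + 22 years → 19 January 2013.
Clinical Review Extension: 808 days (within the 1200-day cap) → +808 days → 7 April 2015.
Opposition Stay Credit: +562 days → 20 October 2016.
Response Delay Deduction: −149 days → 24 May 2016.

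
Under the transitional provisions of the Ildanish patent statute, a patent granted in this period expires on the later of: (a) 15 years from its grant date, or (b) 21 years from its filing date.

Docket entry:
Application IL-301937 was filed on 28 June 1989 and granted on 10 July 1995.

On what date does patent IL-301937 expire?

(a) grant + 15 years → 10 July 2010.
(b) filing + 21 years → 28 June 2010.
Later of the two: 10 July 2010.

2010-07-10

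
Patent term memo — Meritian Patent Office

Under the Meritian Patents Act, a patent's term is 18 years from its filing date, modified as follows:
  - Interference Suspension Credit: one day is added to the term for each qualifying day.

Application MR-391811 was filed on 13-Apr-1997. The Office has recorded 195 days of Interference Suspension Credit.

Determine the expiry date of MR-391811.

Base term: filing date + 18 years → 13 April 2015.
Interference Suspension Credit: +195 days → 25 October 2015.

2015-10-25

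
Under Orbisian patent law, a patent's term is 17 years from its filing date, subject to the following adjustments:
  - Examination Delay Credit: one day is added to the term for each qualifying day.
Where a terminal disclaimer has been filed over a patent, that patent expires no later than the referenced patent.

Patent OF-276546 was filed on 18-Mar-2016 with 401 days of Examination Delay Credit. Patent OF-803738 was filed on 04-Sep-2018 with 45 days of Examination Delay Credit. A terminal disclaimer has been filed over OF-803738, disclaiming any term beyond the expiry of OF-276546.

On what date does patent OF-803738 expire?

April 23, 2034

Natural term of OF-803738:
  Base: filing + 17 years → 4 September 2035.
  Examination Delay Credit: +45 days → 19 October 2035.
Expiry of referenced patent OF-276546:
  Base: filing + 17 years → 18 March 2033.
  Examination Delay Credit: +401 days → 23 April 2034.
Terminal disclaimer: OF-803738 expires on the earlier of 19 October 2035 and 23 April 2034.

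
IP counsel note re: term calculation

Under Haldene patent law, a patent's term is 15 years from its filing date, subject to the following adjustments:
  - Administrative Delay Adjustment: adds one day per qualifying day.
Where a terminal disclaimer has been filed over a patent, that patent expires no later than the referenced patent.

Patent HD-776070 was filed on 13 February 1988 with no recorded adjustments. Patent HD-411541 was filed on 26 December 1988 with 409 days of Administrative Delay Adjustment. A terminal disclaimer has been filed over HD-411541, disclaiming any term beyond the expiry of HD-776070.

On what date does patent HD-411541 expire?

Natural term of HD-411541:
  Base: filing + 15 years → 26 December 2003.
  Administrative Delay Adjustment: +409 days → 7 February 2005.
Expiry of referenced patent HD-776070:
  Base: filing + 15 years → 13 February 2003.
Terminal disclaimer: HD-411541 expires on the earlier of 7 February 2005 and 13 February 2003.

2003-02-13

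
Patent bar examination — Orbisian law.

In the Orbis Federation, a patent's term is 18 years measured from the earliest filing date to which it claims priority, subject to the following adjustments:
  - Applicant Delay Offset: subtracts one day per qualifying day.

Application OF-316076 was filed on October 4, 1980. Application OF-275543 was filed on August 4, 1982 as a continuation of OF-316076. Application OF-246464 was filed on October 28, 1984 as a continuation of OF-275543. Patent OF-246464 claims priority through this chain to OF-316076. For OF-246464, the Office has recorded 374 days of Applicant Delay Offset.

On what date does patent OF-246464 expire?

1997-09-25

Earliest priority filing: 4 October 1980.
Base term: 4 October 1980 + 18 years → 4 October 1998.
Applicant Delay Offset: −374 days → 25 September 1997.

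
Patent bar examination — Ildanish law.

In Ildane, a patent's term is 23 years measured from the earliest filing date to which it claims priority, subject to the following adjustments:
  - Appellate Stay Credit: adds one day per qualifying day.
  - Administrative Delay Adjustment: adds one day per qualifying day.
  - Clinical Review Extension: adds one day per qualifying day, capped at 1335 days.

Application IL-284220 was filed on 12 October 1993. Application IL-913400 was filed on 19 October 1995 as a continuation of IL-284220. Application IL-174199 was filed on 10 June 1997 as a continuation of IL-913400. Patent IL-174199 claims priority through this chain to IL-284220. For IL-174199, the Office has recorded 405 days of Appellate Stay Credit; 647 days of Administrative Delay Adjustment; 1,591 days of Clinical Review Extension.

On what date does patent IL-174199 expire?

2023-04-26

Earliest priority filing: 12 October 1993.
Base term: 12 October 1993 + 23 years → 12 October 2016.
Appellate Stay Credit: +405 days → 21 November 2017.
Administrative Delay Adjustment: +647 days → 30 August 2019.
Clinical Review Extension: 1591 days claimed exceeds the 1335-day cap, so +1335 days → 26 April 2023.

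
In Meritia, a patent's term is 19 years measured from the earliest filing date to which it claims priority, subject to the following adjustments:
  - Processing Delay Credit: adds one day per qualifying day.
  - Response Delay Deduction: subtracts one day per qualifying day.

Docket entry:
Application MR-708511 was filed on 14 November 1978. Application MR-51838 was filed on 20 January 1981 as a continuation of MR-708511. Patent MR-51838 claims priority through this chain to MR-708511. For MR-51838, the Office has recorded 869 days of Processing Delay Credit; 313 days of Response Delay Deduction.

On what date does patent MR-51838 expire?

Earliest priority filing: 14 November 1978.
Base term: 14 November 1978 + 19 years → 14 November 1997.
Processing Delay Credit: +869 days → 1 April 2000.
Response Delay Deduction: −313 days → 24 May 1999.

1999-05-24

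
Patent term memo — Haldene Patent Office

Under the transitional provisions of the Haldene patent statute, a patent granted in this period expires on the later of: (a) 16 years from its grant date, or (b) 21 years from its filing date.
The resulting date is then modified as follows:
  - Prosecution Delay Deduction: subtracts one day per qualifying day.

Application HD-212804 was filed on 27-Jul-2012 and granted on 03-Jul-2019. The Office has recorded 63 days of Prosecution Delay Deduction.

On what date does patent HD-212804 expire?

May 1, 2035

(a) grant + 16 years → 3 July 2035.
(b) filing + 21 years → 27 July 2033.
Later of the two: 3 July 2035.
Prosecution Delay Deduction: −63 days → 1 May 2035.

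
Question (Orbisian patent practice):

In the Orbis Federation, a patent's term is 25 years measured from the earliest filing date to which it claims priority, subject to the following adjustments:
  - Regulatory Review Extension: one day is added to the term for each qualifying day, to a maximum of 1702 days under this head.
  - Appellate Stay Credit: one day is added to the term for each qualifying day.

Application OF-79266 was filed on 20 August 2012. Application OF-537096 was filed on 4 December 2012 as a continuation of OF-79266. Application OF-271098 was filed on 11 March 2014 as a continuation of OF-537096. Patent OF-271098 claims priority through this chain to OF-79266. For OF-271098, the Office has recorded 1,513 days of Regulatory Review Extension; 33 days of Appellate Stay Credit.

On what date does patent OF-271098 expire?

November 13, 2041

Earliest priority filing: 20 August 2012.
Base term: 20 August 2012 + 25 years → 20 August 2037.
Regulatory Review Extension: 1513 days (within the 1702-day cap) → +1513 days → 11 October 2041.
Appellate Stay Credit: +33 days → 13 November 2041.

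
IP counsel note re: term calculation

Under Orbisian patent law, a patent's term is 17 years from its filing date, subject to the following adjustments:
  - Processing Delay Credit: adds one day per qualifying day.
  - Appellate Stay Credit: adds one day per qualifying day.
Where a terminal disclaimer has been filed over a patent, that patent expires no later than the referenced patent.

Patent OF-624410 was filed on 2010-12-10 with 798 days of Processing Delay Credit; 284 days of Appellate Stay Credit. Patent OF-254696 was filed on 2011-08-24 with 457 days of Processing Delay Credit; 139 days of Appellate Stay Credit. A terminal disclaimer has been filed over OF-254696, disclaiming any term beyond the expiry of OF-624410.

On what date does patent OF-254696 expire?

2030-04-12

Natural term of OF-254696:
  Base: filing + 17 years → 24 August 2028.
  Processing Delay Credit: +457 days → 24 November 2029.
  Appellate Stay Credit: +139 days → 12 April 2030.
Expiry of referenced patent OF-624410:
  Base: filing + 17 years → 10 December 2027.
  Processing Delay Credit: +798 days → 15 February 2030.
  Appellate Stay Credit: +284 days → 26 November 2030.
Terminal disclaimer: OF-254696 expires on the earlier of 12 April 2030 and 26 November 2030.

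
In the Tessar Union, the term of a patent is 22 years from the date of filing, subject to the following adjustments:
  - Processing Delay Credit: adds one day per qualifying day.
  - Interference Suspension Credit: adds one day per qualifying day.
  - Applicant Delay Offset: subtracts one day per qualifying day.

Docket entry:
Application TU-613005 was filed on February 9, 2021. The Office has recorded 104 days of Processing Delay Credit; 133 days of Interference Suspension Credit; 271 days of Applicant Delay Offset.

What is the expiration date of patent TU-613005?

January 6, 2043

Base term: filing date + 22 years → 9 February 2043.
Processing Delay Credit: +104 days → 24 May 2043.
Interference Suspension Credit: +133 days → 4 October 2043.
Applicant Delay Offset: −271 days → 6 January 2043.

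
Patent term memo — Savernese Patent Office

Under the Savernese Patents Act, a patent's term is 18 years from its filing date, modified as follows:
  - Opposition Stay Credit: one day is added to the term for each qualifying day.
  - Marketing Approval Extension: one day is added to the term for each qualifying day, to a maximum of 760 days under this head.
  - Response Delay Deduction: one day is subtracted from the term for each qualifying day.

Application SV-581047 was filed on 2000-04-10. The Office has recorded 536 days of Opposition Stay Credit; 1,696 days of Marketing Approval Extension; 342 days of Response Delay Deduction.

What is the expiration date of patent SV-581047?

2020-11-19

Base term: filing date + 18 years → 10 April 2018.
Opposition Stay Credit: +536 days → 28 September 2019.
Marketing Approval Extension: 1696 days claimed exceeds the 760-day cap, so +760 days → 27 October 2021.
Response Delay Deduction: −342 days → 19 November 2020.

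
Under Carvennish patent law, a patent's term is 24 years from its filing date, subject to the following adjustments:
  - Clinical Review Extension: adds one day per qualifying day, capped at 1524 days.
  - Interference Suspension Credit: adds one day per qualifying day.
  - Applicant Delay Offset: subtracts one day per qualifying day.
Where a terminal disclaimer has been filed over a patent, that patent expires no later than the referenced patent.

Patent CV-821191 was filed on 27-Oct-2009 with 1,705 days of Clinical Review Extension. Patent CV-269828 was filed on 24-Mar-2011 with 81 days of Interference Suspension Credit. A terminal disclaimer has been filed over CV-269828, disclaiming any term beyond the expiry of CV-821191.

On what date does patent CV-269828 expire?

2035-06-13

Natural term of CV-269828:
  Base: filing + 24 years → 24 March 2035.
  Interference Suspension Credit: +81 days → 13 June 2035.
Expiry of referenced patent CV-821191:
  Base: filing + 24 years → 27 October 2033.
  Clinical Review Extension: 1705 days claimed exceeds the 1524-day cap, so +1524 days → 29 December 2037.
Terminal disclaimer: CV-269828 expires on the earlier of 13 June 2035 and 29 December 2037.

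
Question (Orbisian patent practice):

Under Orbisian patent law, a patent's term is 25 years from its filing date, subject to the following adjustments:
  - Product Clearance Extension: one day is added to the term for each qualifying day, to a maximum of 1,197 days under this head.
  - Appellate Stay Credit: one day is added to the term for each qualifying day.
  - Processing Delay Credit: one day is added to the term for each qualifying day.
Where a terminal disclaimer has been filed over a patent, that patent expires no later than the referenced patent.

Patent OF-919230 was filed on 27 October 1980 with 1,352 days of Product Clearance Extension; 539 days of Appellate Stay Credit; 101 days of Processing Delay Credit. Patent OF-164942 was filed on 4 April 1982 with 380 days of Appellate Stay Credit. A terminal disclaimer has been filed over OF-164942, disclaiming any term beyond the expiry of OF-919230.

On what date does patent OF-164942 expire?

2008-04-18

Natural term of OF-164942:
  Base: filing + 25 years → 4 April 2007.
  Appellate Stay Credit: +380 days → 18 April 2008.
Expiry of referenced patent OF-919230:
  Base: filing + 25 years → 27 October 2005.
  Product Clearance Extension: 1352 days claimed exceeds the 1197-day cap, so +1197 days → 5 February 2009.
  Appellate Stay Credit: +539 days → 29 July 2010.
  Processing Delay Credit: +101 days → 7 November 2010.
Terminal disclaimer: OF-164942 expires on the earlier of 18 April 2008 and 7 November 2010.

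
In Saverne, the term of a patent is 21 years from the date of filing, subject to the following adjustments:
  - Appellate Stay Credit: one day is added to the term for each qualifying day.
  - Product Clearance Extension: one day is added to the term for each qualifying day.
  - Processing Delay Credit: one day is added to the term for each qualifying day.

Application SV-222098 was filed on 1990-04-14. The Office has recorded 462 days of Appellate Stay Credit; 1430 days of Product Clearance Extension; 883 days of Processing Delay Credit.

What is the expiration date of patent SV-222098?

November 18, 2018

Base term: filing date + 21 years → 14 April 2011.
Appellate Stay Credit: +462 days → 19 July 2012.
Product Clearance Extension: +1430 days → 18 June 2016.
Processing Delay Credit: +883 days → 18 November 2018.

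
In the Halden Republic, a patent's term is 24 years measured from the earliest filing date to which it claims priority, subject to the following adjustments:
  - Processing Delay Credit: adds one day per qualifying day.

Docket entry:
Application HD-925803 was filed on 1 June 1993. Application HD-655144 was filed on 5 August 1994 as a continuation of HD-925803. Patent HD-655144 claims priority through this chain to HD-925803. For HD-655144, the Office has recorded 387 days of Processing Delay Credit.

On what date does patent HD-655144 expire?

Earliest priority filing: 1 June 1993.
Base term: 1 June 1993 + 24 years → 1 June 2017.
Processing Delay Credit: +387 days → 23 June 2018.

2018-06-23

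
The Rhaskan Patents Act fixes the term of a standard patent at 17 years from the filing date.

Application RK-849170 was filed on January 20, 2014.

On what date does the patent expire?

Filing date + 17 years → 20 January 2031.

2031-01-20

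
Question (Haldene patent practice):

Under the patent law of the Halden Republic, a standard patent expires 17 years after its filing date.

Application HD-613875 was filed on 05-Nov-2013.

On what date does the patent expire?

Filing date + 17 years → 5 November 2030.

November 5, 2030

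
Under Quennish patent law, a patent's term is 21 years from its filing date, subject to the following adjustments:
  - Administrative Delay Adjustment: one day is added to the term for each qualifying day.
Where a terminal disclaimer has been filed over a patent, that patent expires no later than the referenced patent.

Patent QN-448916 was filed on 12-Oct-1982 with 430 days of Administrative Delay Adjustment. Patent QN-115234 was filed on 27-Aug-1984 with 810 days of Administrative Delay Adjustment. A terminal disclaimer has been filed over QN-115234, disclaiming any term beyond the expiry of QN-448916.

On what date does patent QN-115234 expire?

Natural term of QN-115234:
  Base: filing + 21 years → 27 August 2005.
  Administrative Delay Adjustment: +810 days → 15 November 2007.
Expiry of referenced patent QN-448916:
  Base: filing + 21 years → 12 October 2003.
  Administrative Delay Adjustment: +430 days → 15 December 2004.
Terminal disclaimer: QN-115234 expires on the earlier of 15 November 2007 and 15 December 2004.

2004-12-15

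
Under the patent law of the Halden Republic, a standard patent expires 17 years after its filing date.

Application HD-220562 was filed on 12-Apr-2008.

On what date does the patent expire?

April 12, 2025

Filing date + 17 years → 12 April 2025.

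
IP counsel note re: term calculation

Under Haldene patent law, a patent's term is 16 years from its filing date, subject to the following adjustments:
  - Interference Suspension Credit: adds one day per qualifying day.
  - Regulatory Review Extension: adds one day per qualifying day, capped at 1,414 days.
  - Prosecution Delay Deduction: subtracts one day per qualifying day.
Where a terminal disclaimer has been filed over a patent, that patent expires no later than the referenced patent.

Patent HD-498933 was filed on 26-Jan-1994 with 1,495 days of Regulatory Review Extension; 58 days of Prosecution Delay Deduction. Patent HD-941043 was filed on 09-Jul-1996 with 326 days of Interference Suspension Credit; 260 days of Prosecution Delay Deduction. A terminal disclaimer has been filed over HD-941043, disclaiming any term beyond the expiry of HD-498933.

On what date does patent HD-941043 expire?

2012-09-13

Natural term of HD-941043:
  Base: filing + 16 years → 9 July 2012.
  Interference Suspension Credit: +326 days → 31 May 2013.
  Prosecution Delay Deduction: −260 days → 13 September 2012.
Expiry of referenced patent HD-498933:
  Base: filing + 16 years → 26 January 2010.
  Regulatory Review Extension: 1495 days claimed exceeds the 1414-day cap, so +1414 days → 10 December 2013.
  Prosecution Delay Deduction: −58 days → 13 October 2013.
Terminal disclaimer: HD-941043 expires on the earlier of 13 September 2012 and 13 October 2013.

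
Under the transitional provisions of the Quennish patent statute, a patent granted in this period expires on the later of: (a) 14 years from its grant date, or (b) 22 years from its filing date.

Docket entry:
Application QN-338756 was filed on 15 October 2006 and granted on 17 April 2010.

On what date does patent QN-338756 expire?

October 15, 2028

(a) grant + 14 years → 17 April 2024.
(b) filing + 22 years → 15 October 2028.
Later of the two: 15 October 2028.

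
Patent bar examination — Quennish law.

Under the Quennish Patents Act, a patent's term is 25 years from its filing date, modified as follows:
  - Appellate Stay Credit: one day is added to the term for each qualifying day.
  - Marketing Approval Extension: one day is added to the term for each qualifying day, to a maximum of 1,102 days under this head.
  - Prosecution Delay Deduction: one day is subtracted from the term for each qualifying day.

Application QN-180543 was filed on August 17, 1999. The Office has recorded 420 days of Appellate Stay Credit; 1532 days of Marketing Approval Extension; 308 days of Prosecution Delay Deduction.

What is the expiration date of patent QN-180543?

2027-12-14

Base term: filing date + 25 years → 17 August 2024.
Appellate Stay Credit: +420 days → 11 October 2025.
Marketing Approval Extension: 1532 days claimed exceeds the 1102-day cap, so +1102 days → 17 October 2028.
Prosecution Delay Deduction: −308 days → 14 December 2027.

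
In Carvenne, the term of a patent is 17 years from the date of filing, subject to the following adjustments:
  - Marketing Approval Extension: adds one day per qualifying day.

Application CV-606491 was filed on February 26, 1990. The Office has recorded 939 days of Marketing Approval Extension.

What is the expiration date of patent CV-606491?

Base term: filing date + 17 years → 26 February 2007.
Marketing Approval Extension: +939 days → 22 September 2009.

September 22, 2009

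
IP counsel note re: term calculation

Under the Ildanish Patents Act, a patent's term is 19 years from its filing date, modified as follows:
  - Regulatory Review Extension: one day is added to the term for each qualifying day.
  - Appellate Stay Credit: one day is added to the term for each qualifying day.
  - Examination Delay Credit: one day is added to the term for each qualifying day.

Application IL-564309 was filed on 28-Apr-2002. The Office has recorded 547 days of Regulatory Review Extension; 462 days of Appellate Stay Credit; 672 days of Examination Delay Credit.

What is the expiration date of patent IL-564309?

Base term: filing date + 19 years → 28 April 2021.
Regulatory Review Extension: +547 days → 27 October 2022.
Appellate Stay Credit: +462 days → 1 February 2024.
Examination Delay Credit: +672 days → 4 December 2025.

December 4, 2025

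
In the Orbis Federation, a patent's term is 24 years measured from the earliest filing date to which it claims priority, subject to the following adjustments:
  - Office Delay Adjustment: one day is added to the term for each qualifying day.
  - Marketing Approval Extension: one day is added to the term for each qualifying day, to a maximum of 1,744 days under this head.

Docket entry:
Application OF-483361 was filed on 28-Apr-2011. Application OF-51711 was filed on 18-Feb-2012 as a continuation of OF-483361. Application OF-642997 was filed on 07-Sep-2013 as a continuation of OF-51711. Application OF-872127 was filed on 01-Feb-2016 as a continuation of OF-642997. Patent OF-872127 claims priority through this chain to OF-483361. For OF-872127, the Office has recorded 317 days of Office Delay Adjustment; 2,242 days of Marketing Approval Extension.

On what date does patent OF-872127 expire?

2040-12-18

Earliest priority filing: 28 April 2011.
Base term: 28 April 2011 + 24 years → 28 April 2035.
Office Delay Adjustment: +317 days → 10 March 2036.
Marketing Approval Extension: 2242 days claimed exceeds the 1744-day cap, so +1744 days → 18 December 2040.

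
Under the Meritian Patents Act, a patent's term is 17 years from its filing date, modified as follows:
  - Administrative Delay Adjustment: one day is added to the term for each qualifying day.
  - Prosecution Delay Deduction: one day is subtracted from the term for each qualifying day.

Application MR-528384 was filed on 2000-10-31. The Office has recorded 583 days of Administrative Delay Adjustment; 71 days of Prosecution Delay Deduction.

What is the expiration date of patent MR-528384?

Base term: filing date + 17 years → 31 October 2017.
Administrative Delay Adjustment: +583 days → 6 June 2019.
Prosecution Delay Deduction: −71 days → 27 March 2019.

2019-03-27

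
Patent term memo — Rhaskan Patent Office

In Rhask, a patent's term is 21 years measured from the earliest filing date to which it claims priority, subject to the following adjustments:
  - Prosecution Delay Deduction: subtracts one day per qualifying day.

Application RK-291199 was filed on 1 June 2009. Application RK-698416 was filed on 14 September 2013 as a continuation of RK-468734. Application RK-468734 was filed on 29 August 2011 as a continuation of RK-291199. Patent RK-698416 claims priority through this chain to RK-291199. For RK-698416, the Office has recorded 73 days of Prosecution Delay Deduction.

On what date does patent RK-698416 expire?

Earliest priority filing: 1 June 2009.
Base term: 1 June 2009 + 21 years → 1 June 2030.
Prosecution Delay Deduction: −73 days → 20 March 2030.

March 20, 2030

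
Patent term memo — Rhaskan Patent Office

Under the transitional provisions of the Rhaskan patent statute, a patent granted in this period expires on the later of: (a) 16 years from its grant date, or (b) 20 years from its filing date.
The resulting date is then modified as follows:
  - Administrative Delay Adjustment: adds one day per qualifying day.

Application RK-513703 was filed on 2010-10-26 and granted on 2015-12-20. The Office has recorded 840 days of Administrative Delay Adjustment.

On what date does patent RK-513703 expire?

(a) grant + 16 years → 20 December 2031.
(b) filing + 20 years → 26 October 2030.
Later of the two: 20 December 2031.
Administrative Delay Adjustment: +840 days → 8 April 2034.

2034-04-08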